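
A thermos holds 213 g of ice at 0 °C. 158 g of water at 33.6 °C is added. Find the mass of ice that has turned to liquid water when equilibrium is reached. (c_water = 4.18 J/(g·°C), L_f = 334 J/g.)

m_melted ≈ 66.4 g

Heat available from the water dropping to 0 °C: 158·4.18·33.6 = 22191 J.
Melting all 213 g of ice would need 213·334 = 71142 J.
Since 22191 < 71142 J, not all the ice melts; equilibrium is at 0 °C.
Mass melted = 22191/334 ≈ 66.44 g.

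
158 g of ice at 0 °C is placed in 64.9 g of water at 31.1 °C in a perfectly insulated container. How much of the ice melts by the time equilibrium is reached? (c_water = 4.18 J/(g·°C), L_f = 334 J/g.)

Heat available from the water dropping to 0 °C: 64.9×4.18×31.1 = 8436.9 J.
Fully melting the ice requires m_ice L_f = 158×334 = 52772 J.
8436.9 J < 52772 J, so only part of the ice melts and the system sits at 0 °C.
m_melted×334 = 8436.9  ⇒  m_melted ≈ 25.26 g.

m_melted ≈ 25.3 g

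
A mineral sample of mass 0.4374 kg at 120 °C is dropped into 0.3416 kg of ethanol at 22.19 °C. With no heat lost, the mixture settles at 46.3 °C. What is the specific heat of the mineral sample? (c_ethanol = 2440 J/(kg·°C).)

c ≈ 623 J/(kg·°C)

Heat lost by the mineral sample = heat gained by the ethanol:
0.4374·c·(120 − 46.3) = 0.3416·2440·(46.3 − 22.19)
32.24 c = 20096  ⇒  c ≈ 623.4 J/(kg·°C)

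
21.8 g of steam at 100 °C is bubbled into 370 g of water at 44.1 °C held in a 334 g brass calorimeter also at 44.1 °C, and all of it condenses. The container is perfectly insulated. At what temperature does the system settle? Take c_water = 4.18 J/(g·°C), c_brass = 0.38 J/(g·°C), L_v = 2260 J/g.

T_f ≈ 74.9 °C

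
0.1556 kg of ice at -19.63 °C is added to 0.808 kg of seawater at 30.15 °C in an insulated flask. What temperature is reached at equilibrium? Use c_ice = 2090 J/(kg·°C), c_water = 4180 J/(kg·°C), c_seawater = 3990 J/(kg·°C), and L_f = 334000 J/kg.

T_f ≈ 10.0 °C

Sum of m c ΔT and latent-heat terms is zero:
ice -19.63→0 °C: 0.1556·2090·19.63 = 6383.8; fusion: m_ice L_f = 0.1556·334000 = 51970; meltwater 0→T: 0.1556·4180·T = 650.41 T; seawater cools: 0.808·3990·(T − 30.15) = 3223.9(T − 30.15)
3874.3 T = 97201 − 58354 = 38847
T ≈ 10.03 °C. Since T > 0 °C, the all-ice-melts assumption holds.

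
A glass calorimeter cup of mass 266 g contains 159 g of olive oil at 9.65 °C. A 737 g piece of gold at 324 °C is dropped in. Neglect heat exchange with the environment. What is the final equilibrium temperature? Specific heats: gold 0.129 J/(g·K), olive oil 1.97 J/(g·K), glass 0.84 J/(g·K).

T_f ≈ 57.0 °C

Let T be the final temperature. ΣQ_i = 0:
737*0.129*(T − 324) + 159*1.97*(T − 9.65) + 266*0.84*(T − 9.65) = 0
(95.07 + 313.23 + 223.44) T = 95.07*324 + 313.23*9.65 + 223.44*9.65
T ≈ 56.96 °C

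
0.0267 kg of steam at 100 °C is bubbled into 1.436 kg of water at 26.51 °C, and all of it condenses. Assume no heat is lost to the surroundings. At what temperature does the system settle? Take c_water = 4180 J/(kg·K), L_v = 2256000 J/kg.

Taking heat into each body as positive, Σ m c ΔT = 0:
condense steam: −0.0267×2256000 = −60235; condensate cools 100→T: 0.0267×4180×(T − 100) = 111.61(T − 100); water warms: 1.436×4180×(T − 26.51) = 6002.5(T − 26.51)
6114.1 T = 60235 + 11161 + 159126 = 230522
T ≈ 37.70 °C, under the boiling point, so the assumption holds.

T_f ≈ 37.7 °C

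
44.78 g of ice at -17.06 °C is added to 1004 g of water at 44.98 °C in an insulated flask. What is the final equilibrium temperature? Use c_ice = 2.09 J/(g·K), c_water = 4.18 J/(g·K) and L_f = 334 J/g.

T_f ≈ 39.3 °C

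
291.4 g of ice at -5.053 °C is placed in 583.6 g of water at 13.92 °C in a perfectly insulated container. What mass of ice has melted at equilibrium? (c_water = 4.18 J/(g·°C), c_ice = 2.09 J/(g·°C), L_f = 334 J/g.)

Cooling the water to 0 °C releases 583.6×4.18×13.92 = 33957 J.
Warming the ice to 0 °C takes 291.4×2.09×5.053 = 3077.4 J, leaving 30880 J for melting.
To melt every bit of ice: 291.4×334 = 97328 J.
30880 J < 97328 J, so only part of the ice melts and the system sits at 0 °C.
m_melted×334 = 30880  ⇒  m_melted ≈ 92.45 g.

m_melted ≈ 92.5 g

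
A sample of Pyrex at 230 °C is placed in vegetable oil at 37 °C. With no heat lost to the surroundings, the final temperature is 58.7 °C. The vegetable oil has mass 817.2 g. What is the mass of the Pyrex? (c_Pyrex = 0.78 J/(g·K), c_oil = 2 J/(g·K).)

m ≈ 265 g

Conservation of energy gives ΣQ = 0:
m·0.78·(58.7 − 230) + 817.2·2·(58.7 − 37) = 0
-133.61 m = -35466
m = -35466/-133.61 ≈ 265.4 g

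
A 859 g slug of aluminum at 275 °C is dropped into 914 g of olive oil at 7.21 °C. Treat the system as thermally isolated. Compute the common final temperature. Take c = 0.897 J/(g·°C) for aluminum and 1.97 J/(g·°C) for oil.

T_f ≈ 87.5 °C

Setting the total heat transfer to zero:
859×0.897×(T − 275) + 914×1.97×(T − 7.21) = 0
770.52(T − 275) + 1800.6(T − 7.21) = 0
2571.1 T = 224876
T = 224876 / 2571.1 = 87.5 °C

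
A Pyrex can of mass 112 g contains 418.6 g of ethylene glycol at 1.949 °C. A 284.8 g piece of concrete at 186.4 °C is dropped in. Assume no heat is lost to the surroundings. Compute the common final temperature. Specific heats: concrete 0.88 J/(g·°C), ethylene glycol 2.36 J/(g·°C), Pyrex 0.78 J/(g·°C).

With ΣQ=0 the equilibrium temperature is the m·c-weighted mean:
T_f = (250.62·186.4 + 987.9·1.949 + 87.36·1.949) / (250.62 + 987.9 + 87.36)
    = 48812 / 1325.9 ≈ 36.81 °C

T_f ≈ 36.8 °C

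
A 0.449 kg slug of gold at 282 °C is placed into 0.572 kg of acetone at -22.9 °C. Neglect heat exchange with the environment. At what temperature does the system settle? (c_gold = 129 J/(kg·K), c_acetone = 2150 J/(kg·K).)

Let T be the final temperature. ΣQ_i = 0:
0.449×129×(T − 282) + 0.572×2150×(T − (-22.9)) = 0
1287.7 T = -11829
T ≈ -9.19 °C

T_f ≈ -9.2 °C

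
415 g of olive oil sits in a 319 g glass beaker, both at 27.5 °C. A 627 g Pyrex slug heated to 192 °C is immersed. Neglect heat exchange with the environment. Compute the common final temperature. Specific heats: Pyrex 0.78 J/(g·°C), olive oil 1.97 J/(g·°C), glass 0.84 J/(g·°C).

T_f is the heat-capacity-weighted average of the initial temperatures:
T_f = (489.06·192 + 817.55·27.5 + 267.96·27.5) / (489.06 + 817.55 + 267.96)
    = 123751 / 1574.6 ≈ 78.59 °C

T_f ≈ 78.6 °C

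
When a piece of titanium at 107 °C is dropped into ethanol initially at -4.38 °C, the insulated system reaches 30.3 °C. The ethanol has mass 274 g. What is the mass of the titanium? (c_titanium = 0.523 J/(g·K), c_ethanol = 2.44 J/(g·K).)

m ≈ 578 g

Heat gained plus heat lost sum to zero:
m·0.523·(30.3 − 107) + 274·2.44·(30.3 − (-4.38)) = 0
-40.11 m = -23186
m = -23186/-40.11 ≈ 578 g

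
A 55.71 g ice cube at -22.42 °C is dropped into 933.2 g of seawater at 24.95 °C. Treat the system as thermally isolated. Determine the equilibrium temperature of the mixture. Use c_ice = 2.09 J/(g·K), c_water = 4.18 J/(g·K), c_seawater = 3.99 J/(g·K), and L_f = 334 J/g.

T_f ≈ 18.1 °C

Energy conservation, ΣQ = 0:
ice -22.42→0 °C: 55.71·2.09·22.42 = 2610.4
  fusion: m_ice L_f = 55.71·334 = 18607
  meltwater 0→T: 55.71·4.18·T = 232.87 T
  seawater: 3723.5(T − 24.95)
3956.3 T = 92901 − 21218 = 71683
T ≈ 18.12 °C (positive, so assuming full melt was valid).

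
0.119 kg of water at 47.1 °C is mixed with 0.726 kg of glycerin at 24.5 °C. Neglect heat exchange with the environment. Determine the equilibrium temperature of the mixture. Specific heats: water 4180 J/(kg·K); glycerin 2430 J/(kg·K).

T_f ≈ 29.5 °C

Let T be the final temperature. ΣQ_i = 0:
0.119×4180×(T − 47.1) + 0.726×2430×(T − 24.5) = 0
497.42(T − 47.1) + 1764.2(T − 24.5) = 0
(497.42 + 1764.2) T = 497.42×47.1 + 1764.2×24.5
T = 66651 / 2261.6 = 29.5 °C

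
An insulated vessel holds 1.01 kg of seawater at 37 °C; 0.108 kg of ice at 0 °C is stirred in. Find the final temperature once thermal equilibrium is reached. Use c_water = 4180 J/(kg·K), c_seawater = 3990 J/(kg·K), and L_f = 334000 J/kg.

T_f ≈ 25.2 °C

Energy balance with sensible and latent terms:
latent heat to melt: 0.108×334000 = 36072; meltwater 0→T: 0.108×4180×T = 451.44 T; seawater: 4029.9(T − 37)
4481.3 T = 149106 − 36072 = 113034
T ≈ 25.22 °C (positive, so assuming full melt was valid).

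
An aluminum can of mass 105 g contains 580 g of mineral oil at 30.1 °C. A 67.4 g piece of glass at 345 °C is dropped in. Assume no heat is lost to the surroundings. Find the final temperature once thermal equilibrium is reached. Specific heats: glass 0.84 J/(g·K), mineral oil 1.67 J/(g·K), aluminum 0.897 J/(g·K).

T_f ≈ 46.0 °C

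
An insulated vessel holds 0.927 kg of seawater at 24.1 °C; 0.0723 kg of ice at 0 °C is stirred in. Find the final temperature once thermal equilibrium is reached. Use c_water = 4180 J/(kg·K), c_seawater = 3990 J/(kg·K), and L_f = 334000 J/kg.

T_f ≈ 16.2 °C

Taking heat into each body as positive, Σ m c ΔT = 0:
latent heat to melt: 0.0723·334000 = 24148
  meltwater 0→T: 0.0723·4180·T = 302.21 T
  seawater: 3698.7(T − 24.1)
4000.9 T = 89139 − 24148 = 64991
T ≈ 16.24 °C. Since T > 0 °C, the all-ice-melts assumption holds.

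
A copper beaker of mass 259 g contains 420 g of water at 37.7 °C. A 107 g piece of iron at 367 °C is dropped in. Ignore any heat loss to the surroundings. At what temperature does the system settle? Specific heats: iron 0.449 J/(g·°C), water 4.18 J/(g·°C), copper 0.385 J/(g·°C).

T_f ≈ 46.0 °C

Heat gained plus heat lost sum to zero:
107*0.449*(T − 367) + 420*4.18*(T − 37.7) + 259*0.385*(T − 37.7) = 0
1903.4 T = 87577
T = 87577 / 1903.4 = 46 °C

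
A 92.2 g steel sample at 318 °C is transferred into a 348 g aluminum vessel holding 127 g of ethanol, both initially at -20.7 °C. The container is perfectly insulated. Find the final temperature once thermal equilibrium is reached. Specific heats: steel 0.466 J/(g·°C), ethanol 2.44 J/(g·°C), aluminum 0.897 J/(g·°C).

Taking heat into each body as positive, Σ m c ΔT = 0:
92.2*0.466*(T − 318) + 127*2.44*(T − (-20.7)) + 348*0.897*(T − (-20.7)) = 0
665 T = 786.79
T ≈ 1.18 °C

T_f ≈ 1.2 °C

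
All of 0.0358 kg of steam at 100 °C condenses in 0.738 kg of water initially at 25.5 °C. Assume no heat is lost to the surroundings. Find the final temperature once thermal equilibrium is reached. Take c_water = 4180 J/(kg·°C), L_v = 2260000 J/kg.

T_f ≈ 54.0 °C

Let T be the final temperature. ΣQ_i = 0:
condense steam: −0.0358×2260000 = −80908; condensate cools 100→T: 0.0358×4180×(T − 100) = 149.64(T − 100); original water: 3084.8(T − 25.5)
3234.5 T = 80908 + 14964 + 78663 = 174536
T ≈ 53.96 °C — below 100 °C, confirming all the steam condensed.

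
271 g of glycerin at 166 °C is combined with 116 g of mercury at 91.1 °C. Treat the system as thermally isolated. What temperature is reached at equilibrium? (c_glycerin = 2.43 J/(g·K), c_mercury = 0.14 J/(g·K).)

Heat gained plus heat lost sum to zero:
271×2.43×(T − 166) + 116×0.14×(T − 91.1) = 0
658.53(T − 166) + 16.24(T − 91.1) = 0
(658.53 + 16.24) T = 658.53×166 + 16.24×91.1
T ≈ 164.20 °C

T_f ≈ 164.2 °C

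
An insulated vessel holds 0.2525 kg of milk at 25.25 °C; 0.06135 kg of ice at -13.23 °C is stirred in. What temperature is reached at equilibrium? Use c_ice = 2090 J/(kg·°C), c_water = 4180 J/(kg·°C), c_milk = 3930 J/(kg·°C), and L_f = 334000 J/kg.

T_f ≈ 2.3 °C

Conservation of energy gives ΣQ = 0:
warm ice to 0 °C: 0.06135·2090·(0 − (-13.23)) = 1696.4
  latent heat to melt: 0.06135·334000 = 20491
  warm the meltwater: 256.44 T
  milk: 992.33(T − 25.25)
1248.8 T = 25056 − 22187 = 2868.9
T ≈ 2.30 °C (positive, so assuming full melt was valid).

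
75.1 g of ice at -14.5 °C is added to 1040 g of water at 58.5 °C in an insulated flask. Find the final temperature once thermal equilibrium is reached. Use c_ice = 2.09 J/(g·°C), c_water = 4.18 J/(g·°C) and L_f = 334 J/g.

T_f ≈ 48.7 °C

Energy conservation, ΣQ = 0:
ice -14.5→0 °C: 75.1×2.09×14.5 = 2275.9; fusion: m_ice L_f = 75.1×334 = 25083; meltwater 0→T: 75.1×4.18×T = 313.92 T; water cools: 1040×4.18×(T − 58.5) = 4347.2(T − 58.5)
4661.1 T = 254311 − 27359 = 226952
T ≈ 48.69 °C (positive, so assuming full melt was valid).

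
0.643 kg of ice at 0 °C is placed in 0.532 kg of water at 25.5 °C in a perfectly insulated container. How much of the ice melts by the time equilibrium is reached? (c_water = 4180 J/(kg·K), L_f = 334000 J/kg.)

m_melted ≈ 0.17 kg

Water can give up m c ΔT = 0.532·4180·25.5 = 56706 J before reaching 0 °C.
Melting all 0.643 kg of ice would need 0.643·334000 = 214762 J.
Since 56706 < 214762 J, not all the ice melts; equilibrium is at 0 °C.
m_melt = 56706 / L_f = 0.1698 kg.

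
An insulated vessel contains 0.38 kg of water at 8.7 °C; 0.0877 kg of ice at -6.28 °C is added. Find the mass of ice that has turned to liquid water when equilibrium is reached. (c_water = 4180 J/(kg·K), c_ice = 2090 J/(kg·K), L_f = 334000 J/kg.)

m_melted ≈ 0.0379 kg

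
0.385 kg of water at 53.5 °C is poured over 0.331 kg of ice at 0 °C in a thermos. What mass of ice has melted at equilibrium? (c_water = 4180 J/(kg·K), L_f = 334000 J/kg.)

Water can give up m c ΔT = 0.385·4180·53.5 = 86098 J before reaching 0 °C.
To melt every bit of ice: 0.331·334000 = 110554 J.
86098 J < 110554 J, so only part of the ice melts and the system sits at 0 °C.
m_melted·334000 = 86098  ⇒  m_melted ≈ 0.2578 kg.

m_melted ≈ 0.258 kg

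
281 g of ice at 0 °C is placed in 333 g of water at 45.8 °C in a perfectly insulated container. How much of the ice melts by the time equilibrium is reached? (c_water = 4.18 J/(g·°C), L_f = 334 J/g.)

Water can give up m c ΔT = 333·4.18·45.8 = 63751 J before reaching 0 °C.
Fully melting the ice requires m_ice L_f = 281·334 = 93854 J.
That's not enough to melt it all — equilibrium is at 0 °C with ice remaining.
Mass melted = 63751/334 ≈ 190.9 g.

m_melted ≈ 191 g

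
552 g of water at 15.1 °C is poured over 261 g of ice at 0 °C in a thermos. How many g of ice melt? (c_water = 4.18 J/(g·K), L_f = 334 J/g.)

Cooling the water to 0 °C releases 552·4.18·15.1 = 34841 J.
To melt every bit of ice: 261·334 = 87174 J.
34841 J < 87174 J, so only part of the ice melts and the system sits at 0 °C.
m_melted·334 = 34841  ⇒  m_melted ≈ 104.3 g.

m_melted ≈ 104 g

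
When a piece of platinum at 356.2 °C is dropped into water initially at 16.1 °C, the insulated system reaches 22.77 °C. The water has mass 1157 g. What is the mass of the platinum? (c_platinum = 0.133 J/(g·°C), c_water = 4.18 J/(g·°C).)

m ≈ 727 g

Setting the total heat transfer to zero:
m×0.133×(22.77 − 356.2) + 1157×4.18×(22.77 − 16.1) = 0
-44.35 m = -32258
m = -32258/-44.35 ≈ 727.4 g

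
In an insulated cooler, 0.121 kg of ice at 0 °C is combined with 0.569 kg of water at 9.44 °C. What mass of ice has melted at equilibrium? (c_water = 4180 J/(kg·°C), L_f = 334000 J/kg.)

Heat available from the water dropping to 0 °C: 0.569×4180×9.44 = 22452 J.
To melt every bit of ice: 0.121×334000 = 40414 J.
Since 22452 < 40414 J, not all the ice melts; equilibrium is at 0 °C.
Mass melted = 22452/334000 ≈ 0.06722 kg.

m_melted ≈ 0.0672 kg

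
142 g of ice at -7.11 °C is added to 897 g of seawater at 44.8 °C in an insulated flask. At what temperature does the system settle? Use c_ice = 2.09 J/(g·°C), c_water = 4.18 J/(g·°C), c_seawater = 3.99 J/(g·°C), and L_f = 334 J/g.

Net heat exchanged in the isolated system is zero:
ice -7.11→0 °C: 142×2.09×7.11 = 2110.1
  fusion: m_ice L_f = 142×334 = 47428
  meltwater 0→T: 142×4.18×T = 593.56 T
  seawater: 3579(T − 44.8)
4172.6 T = 160341 − 49538 = 110802
T ≈ 26.55 °C (positive, so assuming full melt was valid).

T_f ≈ 26.6 °C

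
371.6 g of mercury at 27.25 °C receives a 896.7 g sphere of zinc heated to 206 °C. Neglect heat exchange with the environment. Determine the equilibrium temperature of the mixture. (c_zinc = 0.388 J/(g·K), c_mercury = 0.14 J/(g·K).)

Taking heat into each body as positive, Σ m c ΔT = 0:
896.7*0.388*(T − 206) + 371.6*0.14*(T − 27.25) = 0
347.92(T − 206) + 52.02(T − 27.25) = 0
(347.92 + 52.02) T = 347.92*206 + 52.02*27.25
T = 73089/399.94 ≈ 182.75 °C

T_f ≈ 182.7 °C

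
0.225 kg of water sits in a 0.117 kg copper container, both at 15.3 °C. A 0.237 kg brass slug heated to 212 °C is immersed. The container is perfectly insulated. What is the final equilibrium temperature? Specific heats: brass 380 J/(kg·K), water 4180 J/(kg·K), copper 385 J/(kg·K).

Setting the total heat transfer to zero:
0.237·380·(T − 212) + 0.225·4180·(T − 15.3) + 0.117·385·(T − 15.3) = 0
90.06(T − 212) + 940.5(T − 15.3) + 45.05(T − 15.3) = 0
(90.06 + 940.5 + 45.05) T = 90.06·212 + 940.5·15.3 + 45.05·15.3
T = 34172/1075.6 ≈ 31.77 °C

T_f ≈ 31.8 °C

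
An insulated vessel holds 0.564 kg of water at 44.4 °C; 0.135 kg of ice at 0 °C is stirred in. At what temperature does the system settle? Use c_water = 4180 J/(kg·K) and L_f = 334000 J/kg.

T_f ≈ 20.4 °C

Net heat exchanged in the isolated system is zero:
latent heat to melt: 0.135×334000 = 45090; warm the meltwater: 564.3 T; water: 2357.5(T − 44.4)
2921.8 T = 104674 − 45090 = 59584
T ≈ 20.39 °C. Since T > 0 °C, the all-ice-melts assumption holds.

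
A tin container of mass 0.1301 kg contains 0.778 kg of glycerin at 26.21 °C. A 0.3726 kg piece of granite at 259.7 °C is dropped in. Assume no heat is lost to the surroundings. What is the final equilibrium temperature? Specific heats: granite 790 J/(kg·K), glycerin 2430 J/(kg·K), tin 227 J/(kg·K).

Let T be the final temperature. ΣQ_i = 0:
0.3726*790*(T − 259.7) + 0.778*2430*(T − 26.21) + 0.1301*227*(T − 26.21) = 0
294.35(T − 259.7) + 1890.5(T − 26.21) + 29.53(T − 26.21) = 0
(294.35 + 1890.5 + 29.53) T = 294.35*259.7 + 1890.5*26.21 + 29.53*26.21
T = 126769/2214.4 ≈ 57.25 °C

T_f ≈ 57.2 °C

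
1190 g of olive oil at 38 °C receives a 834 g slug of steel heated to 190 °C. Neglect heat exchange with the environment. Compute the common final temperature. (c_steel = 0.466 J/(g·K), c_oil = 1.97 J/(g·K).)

T_f ≈ 59.6 °C

Net heat exchanged in the isolated system is zero:
834×0.466×(T − 190) + 1190×1.97×(T − 38) = 0
388.64(T − 190) + 2344.3(T − 38) = 0
(388.64 + 2344.3) T = 388.64×190 + 2344.3×38
T = 162926/2732.9 ≈ 59.62 °C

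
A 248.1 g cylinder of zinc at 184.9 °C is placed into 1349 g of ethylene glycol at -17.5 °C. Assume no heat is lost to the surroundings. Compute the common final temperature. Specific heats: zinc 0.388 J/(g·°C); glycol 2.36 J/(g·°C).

Let T be the final temperature. ΣQ_i = 0:
248.1*0.388*(T − 184.9) + 1349*2.36*(T − (-17.5)) = 0
96.26(T − 184.9) + 3183.6(T − (-17.5)) = 0
3279.9 T = -37915
T = -37915 / 3279.9 = -11.6 °C

T_f ≈ -11.6 °C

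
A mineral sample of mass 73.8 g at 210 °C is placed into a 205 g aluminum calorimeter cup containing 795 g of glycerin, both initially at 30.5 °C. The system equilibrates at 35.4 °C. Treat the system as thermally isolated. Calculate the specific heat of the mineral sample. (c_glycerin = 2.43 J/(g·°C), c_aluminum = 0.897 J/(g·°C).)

c ≈ 0.805 J/(g·°C)

Heat gained plus heat lost sum to zero:
73.8×c×(35.4 − 210) + 795×2.43×(35.4 − 30.5) + 205×0.897×(35.4 − 30.5) = 0
-12885 c = -10367
c = -10367/-12885 ≈ 0.8046 J/(g·°C)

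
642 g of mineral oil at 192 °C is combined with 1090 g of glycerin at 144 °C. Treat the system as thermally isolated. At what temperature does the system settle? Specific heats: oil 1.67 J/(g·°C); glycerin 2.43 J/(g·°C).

T_f ≈ 157.8 °C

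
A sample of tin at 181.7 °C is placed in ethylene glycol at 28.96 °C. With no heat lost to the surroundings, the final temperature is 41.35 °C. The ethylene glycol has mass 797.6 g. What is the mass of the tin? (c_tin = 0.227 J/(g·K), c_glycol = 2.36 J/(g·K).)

m ≈ 732 g

Conservation of energy gives ΣQ = 0:
m·0.227·(41.35 − 181.7) + 797.6·2.36·(41.35 − 28.96) = 0
-31.86 m = -23322
m = -23322/-31.86 ≈ 732 g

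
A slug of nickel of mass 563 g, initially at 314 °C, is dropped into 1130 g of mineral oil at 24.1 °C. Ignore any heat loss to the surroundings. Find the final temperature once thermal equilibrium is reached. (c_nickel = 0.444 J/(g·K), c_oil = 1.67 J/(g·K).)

T_f ≈ 58.0 °C

Set heat shed by the hot body equal to heat absorbed by the cold body:
563·0.444·(314 − T) = 1130·1.67·(T − 24.1)
249.97(314 − T) = 1887.1(T − 24.1)
2137.1 T = 123970  ⇒  T ≈ 58.01 °C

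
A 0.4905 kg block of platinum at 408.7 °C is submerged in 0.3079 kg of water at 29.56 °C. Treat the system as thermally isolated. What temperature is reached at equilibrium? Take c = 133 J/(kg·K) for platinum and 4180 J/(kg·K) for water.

T_f = Σ m_i c_i T_i / Σ m_i c_i:
T_f = (65.24*408.7 + 1287*29.56) / (65.24 + 1287)
    = 64707 / 1352.3 ≈ 47.85 °C

T_f ≈ 47.9 °C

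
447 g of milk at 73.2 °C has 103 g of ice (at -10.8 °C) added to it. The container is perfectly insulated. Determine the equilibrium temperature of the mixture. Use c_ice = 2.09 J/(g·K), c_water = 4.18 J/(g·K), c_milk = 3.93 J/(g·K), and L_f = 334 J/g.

T_f ≈ 42.0 °C

Conservation of energy gives ΣQ = 0:
warm ice to 0 °C: 103·2.09·(0 − (-10.8)) = 2324.9; melt ice: 103·334 = 34402; meltwater 0→T: 103·4.18·T = 430.54 T; milk cools: 447·3.93·(T − 73.2) = 1756.7(T − 73.2)
2187.2 T = 128591 − 36727 = 91864
T ≈ 42.00 °C. Since T > 0 °C, the all-ice-melts assumption holds.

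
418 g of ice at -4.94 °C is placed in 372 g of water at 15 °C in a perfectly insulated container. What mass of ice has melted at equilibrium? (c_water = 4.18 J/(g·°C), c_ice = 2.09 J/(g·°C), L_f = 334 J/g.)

Water can give up m c ΔT = 372×4.18×15 = 23324 J before reaching 0 °C.
Of that, 418×2.09×4.94 = 4315.7 J goes to bring the ice to 0 °C, leaving 19009 J.
Fully melting the ice requires m_ice L_f = 418×334 = 139612 J.
That's not enough to melt it all — equilibrium is at 0 °C with ice remaining.
Mass melted = 19009/334 ≈ 56.91 g.

m_melted ≈ 56.9 g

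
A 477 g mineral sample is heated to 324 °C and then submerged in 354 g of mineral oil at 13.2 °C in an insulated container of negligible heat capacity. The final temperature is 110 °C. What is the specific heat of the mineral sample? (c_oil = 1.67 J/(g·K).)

Let T be the final temperature. ΣQ_i = 0:
477·c·(110 − 324) + 354·1.67·(110 − 13.2) = 0
-102078 c = -57226
c = -57226/-102078 ≈ 0.5606 J/(g·K)

c ≈ 0.561 J/(g·K)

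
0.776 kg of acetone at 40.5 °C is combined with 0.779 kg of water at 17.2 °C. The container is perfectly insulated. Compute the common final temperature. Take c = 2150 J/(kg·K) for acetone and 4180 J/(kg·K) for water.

T_f ≈ 25.1 °C

Energy conservation, ΣQ = 0:
0.776*2150*(T − 40.5) + 0.779*4180*(T − 17.2) = 0
(1668.4 + 3256.2) T = 1668.4*40.5 + 3256.2*17.2
T = 123577 / 4924.6 = 25.1 °C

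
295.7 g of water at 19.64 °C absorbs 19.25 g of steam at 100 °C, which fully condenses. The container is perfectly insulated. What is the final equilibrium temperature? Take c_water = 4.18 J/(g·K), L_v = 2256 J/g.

T_f ≈ 57.5 °C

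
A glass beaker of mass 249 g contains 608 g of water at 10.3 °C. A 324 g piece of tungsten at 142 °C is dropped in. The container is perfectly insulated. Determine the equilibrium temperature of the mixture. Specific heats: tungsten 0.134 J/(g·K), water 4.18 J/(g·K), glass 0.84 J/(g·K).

T_f ≈ 12.3 °C

T_f = Σ m_i c_i T_i / Σ m_i c_i:
T_f = (43.42·142 + 2541.4·10.3 + 209.16·10.3) / (43.42 + 2541.4 + 209.16)
    = 34496 / 2794 ≈ 12.35 °C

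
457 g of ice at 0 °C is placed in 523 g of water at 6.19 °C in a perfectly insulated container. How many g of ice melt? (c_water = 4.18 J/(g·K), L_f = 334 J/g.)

Heat available from the water dropping to 0 °C: 523×4.18×6.19 = 13532 J.
Melting all 457 g of ice would need 457×334 = 152638 J.
13532 J < 152638 J, so only part of the ice melts and the system sits at 0 °C.
m_melt = 13532 / L_f = 40.52 g.

m_melted ≈ 40.5 g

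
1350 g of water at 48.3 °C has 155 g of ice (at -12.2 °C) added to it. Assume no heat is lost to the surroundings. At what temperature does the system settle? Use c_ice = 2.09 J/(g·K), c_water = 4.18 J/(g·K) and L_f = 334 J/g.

Energy balance with sensible and latent terms:
warm ice to 0 °C: 155·2.09·(0 − (-12.2)) = 3952.2; latent heat to melt: 155·334 = 51770; warm the meltwater: 647.9 T; water cools: 1350·4.18·(T − 48.3) = 5643(T − 48.3)
6290.9 T = 272557 − 55722 = 216835
T ≈ 34.47 °C — above 0 °C, consistent with complete melting.

T_f ≈ 34.5 °C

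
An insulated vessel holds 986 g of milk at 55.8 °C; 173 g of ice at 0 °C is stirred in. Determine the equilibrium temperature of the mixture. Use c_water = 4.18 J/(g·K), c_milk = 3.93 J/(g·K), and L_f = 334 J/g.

T_f ≈ 34.5 °C

Conservation of energy gives ΣQ = 0:
melt ice: 173×334 = 57782; meltwater 0→T: 173×4.18×T = 723.14 T; milk: 3875(T − 55.8)
4598.1 T = 216224 − 57782 = 158442
T ≈ 34.46 °C. Since T > 0 °C, the all-ice-melts assumption holds.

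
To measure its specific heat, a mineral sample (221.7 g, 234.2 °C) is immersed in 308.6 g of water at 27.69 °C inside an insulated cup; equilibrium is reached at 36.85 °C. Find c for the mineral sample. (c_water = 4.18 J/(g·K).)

Energy conservation, ΣQ = 0:
221.7·c·(36.85 − 234.2) + 308.6·4.18·(36.85 − 27.69) = 0
-43752 c = -11816
c = -11816/-43752 ≈ 0.2701 J/(g·K)

c ≈ 0.27 J/(g·K)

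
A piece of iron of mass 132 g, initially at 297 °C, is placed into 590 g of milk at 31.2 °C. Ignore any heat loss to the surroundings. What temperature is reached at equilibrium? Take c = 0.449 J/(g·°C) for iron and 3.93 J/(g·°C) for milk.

T_f ≈ 37.8 °C

T_f is the heat-capacity-weighted average of the initial temperatures:
T_f = (59.27·297 + 2318.7·31.2) / (59.27 + 2318.7)
    = 89946 / 2378 ≈ 37.82 °C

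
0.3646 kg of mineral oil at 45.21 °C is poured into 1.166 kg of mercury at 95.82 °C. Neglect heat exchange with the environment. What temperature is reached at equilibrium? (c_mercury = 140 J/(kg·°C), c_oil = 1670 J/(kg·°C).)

T_f ≈ 55.9 °C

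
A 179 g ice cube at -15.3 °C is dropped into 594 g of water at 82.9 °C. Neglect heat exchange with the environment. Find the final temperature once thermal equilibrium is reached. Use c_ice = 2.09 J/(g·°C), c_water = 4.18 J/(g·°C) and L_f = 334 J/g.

T_f ≈ 43.4 °C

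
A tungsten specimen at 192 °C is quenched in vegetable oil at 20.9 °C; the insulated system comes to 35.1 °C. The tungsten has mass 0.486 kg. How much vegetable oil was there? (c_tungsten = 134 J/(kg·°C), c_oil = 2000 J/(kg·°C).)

m ≈ 0.36 kg

Heat lost by the tungsten = heat gained by the oil:
0.486×134×(192 − 35.1) = m×2000×(35.1 − 20.9)
28400 m = 10218  ⇒  m ≈ 0.3598 kg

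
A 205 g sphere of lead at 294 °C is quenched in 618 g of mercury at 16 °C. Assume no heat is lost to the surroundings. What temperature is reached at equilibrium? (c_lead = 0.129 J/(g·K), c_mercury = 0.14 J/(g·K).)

T_f ≈ 81.1 °C

Net heat exchanged in the isolated system is zero:
205×0.129×(T − 294) + 618×0.14×(T − 16) = 0
112.97 T = 9159.1
T ≈ 81.08 °C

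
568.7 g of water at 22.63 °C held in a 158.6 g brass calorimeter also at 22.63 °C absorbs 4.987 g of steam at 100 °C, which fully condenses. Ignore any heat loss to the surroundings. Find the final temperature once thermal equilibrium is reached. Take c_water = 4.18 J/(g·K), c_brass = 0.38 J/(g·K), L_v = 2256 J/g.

Heat gained plus heat lost sum to zero:
latent heat released on condensation: 4.987·2256 = 11251
  condensed water 100 °C→T: 20.85(T − 100)
  original water: 2377.2(T − 22.63)
  brass cup: 158.6·0.38·(T − 22.63) = 60.27(T − 22.63)
2458.3 T = 11251 + 2084.6 + 55159 = 68494
T ≈ 27.86 °C — below 100 °C, confirming all the steam condensed.

T_f ≈ 27.9 °C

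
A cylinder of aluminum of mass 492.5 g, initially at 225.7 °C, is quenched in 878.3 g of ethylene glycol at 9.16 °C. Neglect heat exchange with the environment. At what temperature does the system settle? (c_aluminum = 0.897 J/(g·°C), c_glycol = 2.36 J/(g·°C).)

T_f ≈ 47.2 °C

Let T be the final temperature. ΣQ_i = 0:
492.5×0.897×(T − 225.7) + 878.3×2.36×(T − 9.16) = 0
2514.6 T = 118695
T ≈ 47.20 °C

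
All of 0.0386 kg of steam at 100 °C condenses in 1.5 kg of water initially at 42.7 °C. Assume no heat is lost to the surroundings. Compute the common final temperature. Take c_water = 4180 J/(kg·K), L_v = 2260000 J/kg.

T_f ≈ 57.7 °C

Setting the total heat transfer to zero:
latent heat released on condensation: 0.0386·2260000 = 87236; condensate cools 100→T: 0.0386·4180·(T − 100) = 161.35(T − 100); water warms: 1.5·4180·(T − 42.7) = 6270(T − 42.7)
6431.3 T = 87236 + 16135 + 267729 = 371100
T ≈ 57.70 °C — below 100 °C, confirming all the steam condensed.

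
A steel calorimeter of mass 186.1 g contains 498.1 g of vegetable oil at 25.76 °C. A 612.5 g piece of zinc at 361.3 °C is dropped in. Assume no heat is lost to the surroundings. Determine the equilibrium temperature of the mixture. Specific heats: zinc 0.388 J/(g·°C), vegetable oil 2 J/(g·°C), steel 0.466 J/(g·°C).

Energy conservation, ΣQ = 0:
612.5×0.388×(T − 361.3) + 498.1×2×(T − 25.76) + 186.1×0.466×(T − 25.76) = 0
237.65(T − 361.3) + 996.2(T − 25.76) + 86.72(T − 25.76) = 0
(237.65 + 996.2 + 86.72) T = 237.65×361.3 + 996.2×25.76 + 86.72×25.76
T = 113759/1320.6 ≈ 86.14 °C

T_f ≈ 86.1 °C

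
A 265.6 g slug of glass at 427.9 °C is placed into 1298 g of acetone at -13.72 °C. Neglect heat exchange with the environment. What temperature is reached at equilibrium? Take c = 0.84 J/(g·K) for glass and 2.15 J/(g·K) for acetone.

T_f ≈ 19.0 °C

T_f = Σ m_i c_i T_i / Σ m_i c_i:
T_f = (223.1×427.9 + 2790.7×(-13.72)) / (223.1 + 2790.7)
    = 57178 / 3013.8 ≈ 18.97 °C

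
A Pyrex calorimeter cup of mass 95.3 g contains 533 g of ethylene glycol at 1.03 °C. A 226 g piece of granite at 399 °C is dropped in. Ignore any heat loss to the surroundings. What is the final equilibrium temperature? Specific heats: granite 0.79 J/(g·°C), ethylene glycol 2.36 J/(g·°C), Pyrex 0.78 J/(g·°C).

T_f ≈ 48.1 °C

Energy conservation, ΣQ = 0:
226×0.79×(T − 399) + 533×2.36×(T − 1.03) + 95.3×0.78×(T − 1.03) = 0
178.54(T − 399) + 1257.9(T − 1.03) + 74.33(T − 1.03) = 0
1510.8 T = 72610
T = 72610/1510.8 ≈ 48.06 °C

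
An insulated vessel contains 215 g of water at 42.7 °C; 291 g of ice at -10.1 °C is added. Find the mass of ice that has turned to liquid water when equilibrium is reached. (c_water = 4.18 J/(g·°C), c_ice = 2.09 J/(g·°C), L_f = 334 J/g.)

Cooling the water to 0 °C releases 215×4.18×42.7 = 38374 J.
Of that, 291×2.09×10.1 = 6142.7 J goes to bring the ice to 0 °C, leaving 32232 J.
Fully melting the ice requires m_ice L_f = 291×334 = 97194 J.
32232 J < 97194 J, so only part of the ice melts and the system sits at 0 °C.
Mass melted = 32232/334 ≈ 96.5 g.

m_melted ≈ 96.5 g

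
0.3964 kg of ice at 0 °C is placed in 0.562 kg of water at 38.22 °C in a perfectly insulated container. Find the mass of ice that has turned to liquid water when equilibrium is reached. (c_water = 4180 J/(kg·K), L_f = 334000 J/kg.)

Heat available from the water dropping to 0 °C: 0.562×4180×38.22 = 89785 J.
To melt every bit of ice: 0.3964×334000 = 132398 J.
Since 89785 < 132398 J, not all the ice melts; equilibrium is at 0 °C.
m_melted×334000 = 89785  ⇒  m_melted ≈ 0.2688 kg.

m_melted ≈ 0.269 kg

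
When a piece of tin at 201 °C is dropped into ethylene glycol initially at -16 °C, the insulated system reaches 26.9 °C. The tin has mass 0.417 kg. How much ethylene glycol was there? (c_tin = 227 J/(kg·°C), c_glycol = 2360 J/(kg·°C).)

|Q_tin| = |Q_glycol|:
0.417·227·(201 − 26.9) = m·2360·(26.9 − (-16))
101244 m = 16480  ⇒  m ≈ 0.1628 kg

m ≈ 0.163 kg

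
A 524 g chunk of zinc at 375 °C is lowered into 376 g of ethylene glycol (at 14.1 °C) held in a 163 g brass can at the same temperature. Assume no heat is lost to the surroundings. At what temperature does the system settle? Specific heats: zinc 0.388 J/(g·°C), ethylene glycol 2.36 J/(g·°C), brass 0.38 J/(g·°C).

T_f ≈ 77.8 °C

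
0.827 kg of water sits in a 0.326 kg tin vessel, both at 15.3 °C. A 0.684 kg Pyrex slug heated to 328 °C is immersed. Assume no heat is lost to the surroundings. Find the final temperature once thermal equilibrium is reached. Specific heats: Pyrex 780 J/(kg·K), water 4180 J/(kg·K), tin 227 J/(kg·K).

Let T be the final temperature. ΣQ_i = 0:
0.684·780·(T − 328) + 0.827·4180·(T − 15.3) + 0.326·227·(T − 15.3) = 0
(533.52 + 3456.9 + 74) T = 533.52·328 + 3456.9·15.3 + 74·15.3
T = 229017 / 4064.4 = 56.3 °C

T_f ≈ 56.3 °C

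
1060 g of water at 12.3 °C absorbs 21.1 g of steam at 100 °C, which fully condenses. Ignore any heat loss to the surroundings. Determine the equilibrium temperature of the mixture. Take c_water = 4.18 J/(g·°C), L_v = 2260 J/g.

T_f ≈ 24.6 °C

Energy conservation, ΣQ = 0:
condense steam: −21.1·2260 = −47686; condensed water 100 °C→T: 88.2(T − 100); original water: 4430.8(T − 12.3)
4519 T = 47686 + 8819.8 + 54499 = 111005
T ≈ 24.56 °C (< 100 °C, so full condensation is consistent).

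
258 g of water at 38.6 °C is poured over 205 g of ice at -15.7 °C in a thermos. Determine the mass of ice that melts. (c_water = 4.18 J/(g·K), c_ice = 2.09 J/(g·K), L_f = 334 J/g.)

m_melted ≈ 104 g

Cooling the water to 0 °C releases 258·4.18·38.6 = 41628 J.
Warming the ice to 0 °C takes 205·2.09·15.7 = 6726.7 J, leaving 34901 J for melting.
Melting all 205 g of ice would need 205·334 = 68470 J.
34901 J < 68470 J, so only part of the ice melts and the system sits at 0 °C.
Mass melted = 34901/334 ≈ 104.5 g.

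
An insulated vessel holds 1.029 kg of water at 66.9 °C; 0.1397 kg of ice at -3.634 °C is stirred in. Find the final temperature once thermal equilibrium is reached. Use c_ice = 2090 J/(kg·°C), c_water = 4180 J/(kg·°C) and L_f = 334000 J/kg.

T_f ≈ 49.1 °C

Sum of m c ΔT and latent-heat terms is zero:
warm ice to 0 °C: 0.1397×2090×(0 − (-3.634)) = 1061
  melt ice: 0.1397×334000 = 46660
  warm the meltwater: 583.95 T
  water cools: 1.029×4180×(T − 66.9) = 4301.2(T − 66.9)
4885.2 T = 287752 − 47721 = 240031
T ≈ 49.13 °C (positive, so assuming full melt was valid).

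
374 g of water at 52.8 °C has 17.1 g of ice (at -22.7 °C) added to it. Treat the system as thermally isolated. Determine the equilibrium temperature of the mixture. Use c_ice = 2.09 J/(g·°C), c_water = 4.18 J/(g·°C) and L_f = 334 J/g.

T_f ≈ 46.5 °C

Energy conservation, ΣQ = 0:
ice -22.7→0 °C: 17.1·2.09·22.7 = 811.28; fusion: m_ice L_f = 17.1·334 = 5711.4; meltwater 0→T: 17.1·4.18·T = 71.48 T; water cools: 374·4.18·(T − 52.8) = 1563.3(T − 52.8)
1634.8 T = 82543 − 6522.7 = 76021
T ≈ 46.50 °C (positive, so assuming full melt was valid).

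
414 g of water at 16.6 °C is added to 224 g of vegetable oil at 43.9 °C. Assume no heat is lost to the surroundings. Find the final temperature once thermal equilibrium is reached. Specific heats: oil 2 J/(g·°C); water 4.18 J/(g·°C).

|Q_oil| = |Q_water|:
224*2*(43.9 − T) = 414*4.18*(T − 16.6)
448(43.9 − T) = 1730.5(T − 16.6)
2178.5 T = 48394  ⇒  T ≈ 22.21 °C

T_f ≈ 22.2 °C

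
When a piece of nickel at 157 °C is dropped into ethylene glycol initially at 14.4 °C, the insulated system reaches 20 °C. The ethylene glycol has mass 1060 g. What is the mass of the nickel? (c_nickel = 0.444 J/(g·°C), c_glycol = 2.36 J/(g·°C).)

Conservation of energy gives ΣQ = 0:
m×0.444×(20 − 157) + 1060×2.36×(20 − 14.4) = 0
-60.83 m = -14009
m = -14009/-60.83 ≈ 230.3 g

m ≈ 230 g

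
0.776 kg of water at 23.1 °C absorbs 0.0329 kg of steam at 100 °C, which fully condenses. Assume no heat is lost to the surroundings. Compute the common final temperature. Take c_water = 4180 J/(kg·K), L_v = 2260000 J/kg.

Heat gained plus heat lost sum to zero:
condense steam: −0.0329×2260000 = −74354; condensed water 100 °C→T: 137.52(T − 100); water warms: 0.776×4180×(T − 23.1) = 3243.7(T − 23.1)
3381.2 T = 74354 + 13752 + 74929 = 163035
T ≈ 48.22 °C (< 100 °C, so full condensation is consistent).

T_f ≈ 48.2 °C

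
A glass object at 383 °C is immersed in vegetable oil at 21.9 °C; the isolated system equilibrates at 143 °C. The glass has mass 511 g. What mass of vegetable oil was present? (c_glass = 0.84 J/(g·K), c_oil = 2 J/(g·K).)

m ≈ 425 g

Conservation of energy gives ΣQ = 0:
511×0.84×(143 − 383) + m×2×(143 − 21.9) = 0
242.2 m = 103018
m = 103018/242.2 ≈ 425.3 g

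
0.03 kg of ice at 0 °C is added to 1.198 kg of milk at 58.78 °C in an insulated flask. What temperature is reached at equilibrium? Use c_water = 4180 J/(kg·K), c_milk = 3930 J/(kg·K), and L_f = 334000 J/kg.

Energy balance with sensible and latent terms:
fusion: m_ice L_f = 0.03×334000 = 10020
  meltwater 0→T: 0.03×4180×T = 125.4 T
  milk cools: 1.198×3930×(T − 58.78) = 4708.1(T − 58.78)
4833.5 T = 276744 − 10020 = 266724
T ≈ 55.18 °C (positive, so assuming full melt was valid).

T_f ≈ 55.2 °C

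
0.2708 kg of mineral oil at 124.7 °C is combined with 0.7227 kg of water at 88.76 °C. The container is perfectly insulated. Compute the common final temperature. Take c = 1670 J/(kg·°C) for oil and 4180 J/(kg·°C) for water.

T_f ≈ 93.4 °C

Taking heat into each body as positive, Σ m c ΔT = 0:
0.2708*1670*(T − 124.7) + 0.7227*4180*(T − 88.76) = 0
3473.1 T = 324528
T = 324528/3473.1 ≈ 93.44 °C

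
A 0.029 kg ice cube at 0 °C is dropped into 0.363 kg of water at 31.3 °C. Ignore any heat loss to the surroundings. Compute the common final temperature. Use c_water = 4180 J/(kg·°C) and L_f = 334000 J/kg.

T_f ≈ 23.1 °C

Heat gained plus heat lost sum to zero:
fusion: m_ice L_f = 0.029·334000 = 9686
  warm the meltwater: 121.22 T
  water: 1517.3(T − 31.3)
1638.6 T = 47493 − 9686 = 37807
T ≈ 23.07 °C (positive, so assuming full melt was valid).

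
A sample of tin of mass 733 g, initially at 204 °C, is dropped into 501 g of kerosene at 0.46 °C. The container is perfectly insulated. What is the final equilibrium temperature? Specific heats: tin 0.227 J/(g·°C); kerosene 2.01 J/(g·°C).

T_f ≈ 29.3 °C

Heat gained plus heat lost sum to zero:
733×0.227×(T − 204) + 501×2.01×(T − 0.46) = 0
1173.4 T = 34407
T = 34407/1173.4 ≈ 29.32 °C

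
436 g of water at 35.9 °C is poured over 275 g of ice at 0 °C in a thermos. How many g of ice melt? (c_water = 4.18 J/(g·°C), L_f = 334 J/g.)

Heat available from the water dropping to 0 °C: 436·4.18·35.9 = 65427 J.
To melt every bit of ice: 275·334 = 91850 J.
65427 J < 91850 J, so only part of the ice melts and the system sits at 0 °C.
m_melt = 65427 / L_f = 195.9 g.

m_melted ≈ 196 g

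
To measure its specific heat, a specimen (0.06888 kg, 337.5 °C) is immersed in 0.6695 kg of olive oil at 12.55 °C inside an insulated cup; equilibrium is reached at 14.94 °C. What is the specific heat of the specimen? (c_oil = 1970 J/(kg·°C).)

c ≈ 142 J/(kg·°C)

m_s c (T_s − T_f) = m_oil c_oil (T_f − T_0):
0.06888·c·(337.5 − 14.94) = 0.6695·1970·(14.94 − 12.55)
22.22 c = 3152.2  ⇒  c ≈ 141.9 J/(kg·°C)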